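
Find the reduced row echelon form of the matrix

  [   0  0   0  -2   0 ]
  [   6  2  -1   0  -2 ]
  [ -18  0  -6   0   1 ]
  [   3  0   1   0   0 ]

[[1, 0, 1/3, 0, 0], [0, 1, -3/2, 0, 0], [0, 0, 0, 1, 0], [0, 0, 0, 0, 1]]

r1 ↔ r2
  [   6  2  -1   0  -2 ]
  [   0  0   0  -2   0 ]
  [ -18  0  -6   0   1 ]
  [   3  0   1   0   0 ]
r1 -> 1/6·r1
  [   1  1/3  -1/6   0  -1/3 ]
  [   0    0     0  -2     0 ]
  [ -18    0    -6   0     1 ]
  [   3    0     1   0     0 ]
r3 -> r3 + 18·r1
  [ 1  1/3  -1/6   0  -1/3 ]
  [ 0    0     0  -2     0 ]
  [ 0    6    -9   0    -5 ]
  [ 3    0     1   0     0 ]
r4 -> r4 − 3·r1
  [ 1  1/3  -1/6   0  -1/3 ]
  [ 0    0     0  -2     0 ]
  [ 0    6    -9   0    -5 ]
  [ 0   -1   3/2   0     1 ]
r2 ↔ r3
  [ 1  1/3  -1/6   0  -1/3 ]
  [ 0    6    -9   0    -5 ]
  [ 0    0     0  -2     0 ]
  [ 0   -1   3/2   0     1 ]
r2 -> 1/6·r2
  [ 1  1/3  -1/6   0  -1/3 ]
  [ 0    1  -3/2   0  -5/6 ]
  [ 0    0     0  -2     0 ]
  [ 0   -1   3/2   0     1 ]
r4 -> r4 + r2
  [ 1  1/3  -1/6   0  -1/3 ]
  [ 0    1  -3/2   0  -5/6 ]
  [ 0    0     0  -2     0 ]
  [ 0    0     0   0   1/6 ]
r3 -> -1/2·r3
  [ 1  1/3  -1/6  0  -1/3 ]
  [ 0    1  -3/2  0  -5/6 ]
  [ 0    0     0  1     0 ]
  [ 0    0     0  0   1/6 ]
r4 -> 6·r4
  [ 1  1/3  -1/6  0  -1/3 ]
  [ 0    1  -3/2  0  -5/6 ]
  [ 0    0     0  1     0 ]
  [ 0    0     0  0     1 ]
r2 -> r2 + 5/6·r4
  [ 1  1/3  -1/6  0  -1/3 ]
  [ 0    1  -3/2  0     0 ]
  [ 0    0     0  1     0 ]
  [ 0    0     0  0     1 ]
r1 -> r1 + 1/3·r4
  [ 1  1/3  -1/6  0  0 ]
  [ 0    1  -3/2  0  0 ]
  [ 0    0     0  1  0 ]
  [ 0    0     0  0  1 ]
r1 -> r1 − 1/3·r2
  [ 1  0   1/3  0  0 ]
  [ 0  1  -3/2  0  0 ]
  [ 0  0     0  1  0 ]
  [ 0  0     0  0  1 ]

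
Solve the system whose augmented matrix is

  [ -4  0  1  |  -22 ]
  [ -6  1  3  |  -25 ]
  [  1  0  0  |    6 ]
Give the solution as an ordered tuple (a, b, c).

Multiply ρ1 by -1/4.
  [  1  0  -1/4  |  11/2 ]
  [ -6  1     3  |   -25 ]
  [  1  0     0  |     6 ]
Add 6 times ρ1 to ρ2.
  [ 1  0  -1/4  |  11/2 ]
  [ 0  1   3/2  |     8 ]
  [ 1  0     0  |     6 ]
Subtract ρ1 from ρ3.
  [ 1  0  -1/4  |  11/2 ]
  [ 0  1   3/2  |     8 ]
  [ 0  0   1/4  |   1/2 ]
Multiply ρ3 by 4.
  [ 1  0  -1/4  |  11/2 ]
  [ 0  1   3/2  |     8 ]
  [ 0  0     1  |     2 ]
Subtract 3/2 times ρ3 from ρ2.
  [ 1  0  -1/4  |  11/2 ]
  [ 0  1     0  |     5 ]
  [ 0  0     1  |     2 ]
Add 1/4 times ρ3 to ρ1.
  [ 1  0  0  |  6 ]
  [ 0  1  0  |  5 ]
  [ 0  0  1  |  2 ]
Reading off the last column: a = 6, b = 5, c = 2.

(6, 5, 2)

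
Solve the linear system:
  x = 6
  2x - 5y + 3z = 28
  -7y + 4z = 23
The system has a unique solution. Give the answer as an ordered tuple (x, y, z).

(6, -5, -3)

Form the augmented matrix and row-reduce:
  [ 1   0  0  |   6 ]
  [ 2  -5  3  |  28 ]
  [ 0  -7  4  |  23 ]
Subtract 2 times r1 from r2.
Multiply r2 by -1/5.
Add 7 times r2 to r3.
Multiply r3 by -5.
Add 3/5 times r3 to r2.
Reading off the last column: x = 6, y = -5, z = -3.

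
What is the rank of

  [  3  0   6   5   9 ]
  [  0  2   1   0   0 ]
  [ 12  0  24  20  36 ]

rank = 2

Multiply R1 by 1/3.
  [  1  0   2  5/3   3 ]
  [  0  2   1    0   0 ]
  [ 12  0  24   20  36 ]
Subtract 12 times R1 from R3.
  [ 1  0  2  5/3  3 ]
  [ 0  2  1    0  0 ]
  [ 0  0  0    0  0 ]
Multiply R2 by 1/2.
  [ 1  0    2  5/3  3 ]
  [ 0  1  1/2    0  0 ]
  [ 0  0    0    0  0 ]
The reduced form has 2 nonzero rows.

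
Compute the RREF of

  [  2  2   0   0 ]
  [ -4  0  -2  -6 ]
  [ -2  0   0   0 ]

R1 ← 1/2·R1
  [  1  1   0   0 ]
  [ -4  0  -2  -6 ]
  [ -2  0   0   0 ]
R2 ← R2 + 4·R1
  [  1  1   0   0 ]
  [  0  4  -2  -6 ]
  [ -2  0   0   0 ]
R3 ← R3 + 2·R1
  [ 1  1   0   0 ]
  [ 0  4  -2  -6 ]
  [ 0  2   0   0 ]
R2 ← 1/4·R2
  [ 1  1     0     0 ]
  [ 0  1  -1/2  -3/2 ]
  [ 0  2     0     0 ]
R3 ← R3 − 2·R2
  [ 1  1     0     0 ]
  [ 0  1  -1/2  -3/2 ]
  [ 0  0     1     3 ]
R2 ← R2 + 1/2·R3
  [ 1  1  0  0 ]
  [ 0  1  0  0 ]
  [ 0  0  1  3 ]
R1 ← R1 − R2
  [ 1  0  0  0 ]
  [ 0  1  0  0 ]
  [ 0  0  1  3 ]

[[1, 0, 0, 0], [0, 1, 0, 0], [0, 0, 1, 3]]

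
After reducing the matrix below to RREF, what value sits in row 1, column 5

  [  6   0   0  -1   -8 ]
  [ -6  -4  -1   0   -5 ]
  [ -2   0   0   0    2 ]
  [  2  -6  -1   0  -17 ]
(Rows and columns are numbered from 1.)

Multiply r1 by 1/6.
  [  1   0   0  -1/6  -4/3 ]
  [ -6  -4  -1     0    -5 ]
  [ -2   0   0     0     2 ]
  [  2  -6  -1     0   -17 ]
Add 6 times r1 to r2.
  [  1   0   0  -1/6  -4/3 ]
  [  0  -4  -1    -1   -13 ]
  [ -2   0   0     0     2 ]
  [  2  -6  -1     0   -17 ]
Add 2 times r1 to r3.
  [ 1   0   0  -1/6  -4/3 ]
  [ 0  -4  -1    -1   -13 ]
  [ 0   0   0  -1/3  -2/3 ]
  [ 2  -6  -1     0   -17 ]
Subtract 2 times r1 from r4.
  [ 1   0   0  -1/6   -4/3 ]
  [ 0  -4  -1    -1    -13 ]
  [ 0   0   0  -1/3   -2/3 ]
  [ 0  -6  -1   1/3  -43/3 ]
Multiply r2 by -1/4.
  [ 1   0    0  -1/6   -4/3 ]
  [ 0   1  1/4   1/4   13/4 ]
  [ 0   0    0  -1/3   -2/3 ]
  [ 0  -6   -1   1/3  -43/3 ]
Add 6 times r2 to r4.
  [ 1  0    0  -1/6  -4/3 ]
  [ 0  1  1/4   1/4  13/4 ]
  [ 0  0    0  -1/3  -2/3 ]
  [ 0  0  1/2  11/6  31/6 ]
Swap r3 and r4.
  [ 1  0    0  -1/6  -4/3 ]
  [ 0  1  1/4   1/4  13/4 ]
  [ 0  0  1/2  11/6  31/6 ]
  [ 0  0    0  -1/3  -2/3 ]
Multiply r3 by 2.
  [ 1  0    0  -1/6  -4/3 ]
  [ 0  1  1/4   1/4  13/4 ]
  [ 0  0    1  11/3  31/3 ]
  [ 0  0    0  -1/3  -2/3 ]
Multiply r4 by -3.
  [ 1  0    0  -1/6  -4/3 ]
  [ 0  1  1/4   1/4  13/4 ]
  [ 0  0    1  11/3  31/3 ]
  [ 0  0    0     1     2 ]
Subtract 11/3 times r4 from r3.
  [ 1  0    0  -1/6  -4/3 ]
  [ 0  1  1/4   1/4  13/4 ]
  [ 0  0    1     0     3 ]
  [ 0  0    0     1     2 ]
Subtract 1/4 times r4 from r2.
  [ 1  0    0  -1/6  -4/3 ]
  [ 0  1  1/4     0  11/4 ]
  [ 0  0    1     0     3 ]
  [ 0  0    0     1     2 ]
Add 1/6 times r4 to r1.
  [ 1  0    0  0    -1 ]
  [ 0  1  1/4  0  11/4 ]
  [ 0  0    1  0     3 ]
  [ 0  0    0  1     2 ]
Subtract 1/4 times r3 from r2.
  [ 1  0  0  0  -1 ]
  [ 0  1  0  0   2 ]
  [ 0  0  1  0   3 ]
  [ 0  0  0  1   2 ]

-1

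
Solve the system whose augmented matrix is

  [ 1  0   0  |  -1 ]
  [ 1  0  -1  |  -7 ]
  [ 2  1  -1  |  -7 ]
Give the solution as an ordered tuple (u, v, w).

(-1, 1, 6)

r2 -> r2 − r1
  [ 1  0   0  |  -1 ]
  [ 0  0  -1  |  -6 ]
  [ 2  1  -1  |  -7 ]
r3 -> r3 − 2·r1
  [ 1  0   0  |  -1 ]
  [ 0  0  -1  |  -6 ]
  [ 0  1  -1  |  -5 ]
r2 <=> r3
  [ 1  0   0  |  -1 ]
  [ 0  1  -1  |  -5 ]
  [ 0  0  -1  |  -6 ]
r3 -> -1·r3
  [ 1  0   0  |  -1 ]
  [ 0  1  -1  |  -5 ]
  [ 0  0   1  |   6 ]
r2 -> r2 + r3
  [ 1  0  0  |  -1 ]
  [ 0  1  0  |   1 ]
  [ 0  0  1  |   6 ]
Reading off the last column: u = -1, v = 1, w = 6.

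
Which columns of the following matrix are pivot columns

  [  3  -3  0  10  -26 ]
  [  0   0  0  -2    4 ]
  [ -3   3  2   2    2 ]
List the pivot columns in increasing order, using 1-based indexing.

Multiply R1 by 1/3.
  [  1  -1  0  10/3  -26/3 ]
  [  0   0  0    -2      4 ]
  [ -3   3  2     2      2 ]
Add 3 times R1 to R3.
  [ 1  -1  0  10/3  -26/3 ]
  [ 0   0  0    -2      4 ]
  [ 0   0  2    12    -24 ]
Swap R2 and R3.
  [ 1  -1  0  10/3  -26/3 ]
  [ 0   0  2    12    -24 ]
  [ 0   0  0    -2      4 ]
Multiply R2 by 1/2.
  [ 1  -1  0  10/3  -26/3 ]
  [ 0   0  1     6    -12 ]
  [ 0   0  0    -2      4 ]
Multiply R3 by -1/2.
  [ 1  -1  0  10/3  -26/3 ]
  [ 0   0  1     6    -12 ]
  [ 0   0  0     1     -2 ]
Subtract 6 times R3 from R2.
  [ 1  -1  0  10/3  -26/3 ]
  [ 0   0  1     0      0 ]
  [ 0   0  0     1     -2 ]
Subtract 10/3 times R3 from R1.
  [ 1  -1  0  0  -2 ]
  [ 0   0  1  0   0 ]
  [ 0   0  0  1  -2 ]
Pivot columns are the columns containing a leading 1.

1, 3, 4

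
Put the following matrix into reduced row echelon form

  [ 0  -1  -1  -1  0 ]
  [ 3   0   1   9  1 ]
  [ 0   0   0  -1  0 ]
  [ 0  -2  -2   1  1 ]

Swap R1 and R2.
Multiply R1 by 1/3.
Multiply R2 by -1.
Add 2 times R2 to R4.
Multiply R3 by -1.
Subtract 3 times R3 from R4.
Subtract 1/3 times R4 from R1.
Subtract R3 from R2.
Subtract 3 times R3 from R1.

[[1, 0, 1/3, 0, 0], [0, 1, 1, 0, 0], [0, 0, 0, 1, 0], [0, 0, 0, 0, 1]]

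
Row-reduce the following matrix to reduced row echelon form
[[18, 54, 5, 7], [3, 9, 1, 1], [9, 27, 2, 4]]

[[1, 3, 0, 2/3], [0, 0, 1, -1], [0, 0, 0, 0]]

R1 → 1/18·R1
  [ 1   3  5/18  7/18 ]
  [ 3   9     1     1 ]
  [ 9  27     2     4 ]
R2 → R2 − 3·R1
  [ 1   3  5/18  7/18 ]
  [ 0   0   1/6  -1/6 ]
  [ 9  27     2     4 ]
R3 → R3 − 9·R1
  [ 1  3  5/18  7/18 ]
  [ 0  0   1/6  -1/6 ]
  [ 0  0  -1/2   1/2 ]
R2 → 6·R2
  [ 1  3  5/18  7/18 ]
  [ 0  0     1    -1 ]
  [ 0  0  -1/2   1/2 ]
R3 → R3 + 1/2·R2
  [ 1  3  5/18  7/18 ]
  [ 0  0     1    -1 ]
  [ 0  0     0     0 ]
R1 → R1 − 5/18·R2
  [ 1  3  0  2/3 ]
  [ 0  0  1   -1 ]
  [ 0  0  0    0 ]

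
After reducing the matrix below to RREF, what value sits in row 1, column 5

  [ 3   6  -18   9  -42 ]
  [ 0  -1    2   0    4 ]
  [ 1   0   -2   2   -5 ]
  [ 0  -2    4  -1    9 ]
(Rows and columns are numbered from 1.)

-3

R1 -> 1/3·R1
  [ 1   2  -6   3  -14 ]
  [ 0  -1   2   0    4 ]
  [ 1   0  -2   2   -5 ]
  [ 0  -2   4  -1    9 ]
R3 -> R3 − R1
  [ 1   2  -6   3  -14 ]
  [ 0  -1   2   0    4 ]
  [ 0  -2   4  -1    9 ]
  [ 0  -2   4  -1    9 ]
R2 -> -1·R2
  [ 1   2  -6   3  -14 ]
  [ 0   1  -2   0   -4 ]
  [ 0  -2   4  -1    9 ]
  [ 0  -2   4  -1    9 ]
R3 -> R3 + 2·R2
  [ 1   2  -6   3  -14 ]
  [ 0   1  -2   0   -4 ]
  [ 0   0   0  -1    1 ]
  [ 0  -2   4  -1    9 ]
R4 -> R4 + 2·R2
  [ 1  2  -6   3  -14 ]
  [ 0  1  -2   0   -4 ]
  [ 0  0   0  -1    1 ]
  [ 0  0   0  -1    1 ]
R3 -> -1·R3
  [ 1  2  -6   3  -14 ]
  [ 0  1  -2   0   -4 ]
  [ 0  0   0   1   -1 ]
  [ 0  0   0  -1    1 ]
R4 -> R4 + R3
  [ 1  2  -6  3  -14 ]
  [ 0  1  -2  0   -4 ]
  [ 0  0   0  1   -1 ]
  [ 0  0   0  0    0 ]
R1 -> R1 − 3·R3
  [ 1  2  -6  0  -11 ]
  [ 0  1  -2  0   -4 ]
  [ 0  0   0  1   -1 ]
  [ 0  0   0  0    0 ]
R1 -> R1 − 2·R2
  [ 1  0  -2  0  -3 ]
  [ 0  1  -2  0  -4 ]
  [ 0  0   0  1  -1 ]
  [ 0  0   0  0   0 ]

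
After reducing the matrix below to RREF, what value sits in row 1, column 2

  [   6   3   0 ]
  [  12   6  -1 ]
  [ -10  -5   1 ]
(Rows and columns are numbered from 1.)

Multiply R1 by 1/6.
Subtract 12 times R1 from R2.
Add 10 times R1 to R3.
Multiply R2 by -1.
Subtract R2 from R3.

1/2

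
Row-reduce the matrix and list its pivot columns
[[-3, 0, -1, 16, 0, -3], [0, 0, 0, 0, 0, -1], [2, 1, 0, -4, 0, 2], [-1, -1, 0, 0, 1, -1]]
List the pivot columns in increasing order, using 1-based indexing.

R1 := -1/3·R1
R3 := R3 − 2·R1
R4 := R4 + R1
R2 ↔ R3
R4 := R4 + R2
R3 ↔ R4
R3 := -3·R3
R4 := -1·R4
R1 := R1 − R4
R2 := R2 + 2/3·R3
R1 := R1 − 1/3·R3
Pivot columns are the columns containing a leading 1.

1, 2, 3, 6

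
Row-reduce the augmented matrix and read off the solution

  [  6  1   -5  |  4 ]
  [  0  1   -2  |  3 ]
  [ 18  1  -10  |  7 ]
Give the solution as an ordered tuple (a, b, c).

(2/3, 5, 1)

R1 -> 1/6·R1
  [  1  1/6  -5/6  |  2/3 ]
  [  0    1    -2  |    3 ]
  [ 18    1   -10  |    7 ]
R3 -> R3 − 18·R1
  [ 1  1/6  -5/6  |  2/3 ]
  [ 0    1    -2  |    3 ]
  [ 0   -2     5  |   -5 ]
R3 -> R3 + 2·R2
  [ 1  1/6  -5/6  |  2/3 ]
  [ 0    1    -2  |    3 ]
  [ 0    0     1  |    1 ]
R2 -> R2 + 2·R3
  [ 1  1/6  -5/6  |  2/3 ]
  [ 0    1     0  |    5 ]
  [ 0    0     1  |    1 ]
R1 -> R1 + 5/6·R3
  [ 1  1/6  0  |  3/2 ]
  [ 0    1  0  |    5 ]
  [ 0    0  1  |    1 ]
R1 -> R1 − 1/6·R2
  [ 1  0  0  |  2/3 ]
  [ 0  1  0  |    5 ]
  [ 0  0  1  |    1 ]
Reading off the last column: a = 2/3, b = 5, c = 1.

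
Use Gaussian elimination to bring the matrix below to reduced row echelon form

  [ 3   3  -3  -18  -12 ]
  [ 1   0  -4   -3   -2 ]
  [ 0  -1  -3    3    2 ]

[[1, 0, -4, -3, -2], [0, 1, 3, -3, -2], [0, 0, 0, 0, 0]]

Multiply r1 by 1/3.
Subtract r1 from r2.
Multiply r2 by -1.
Add r2 to r3.
Subtract r2 from r1.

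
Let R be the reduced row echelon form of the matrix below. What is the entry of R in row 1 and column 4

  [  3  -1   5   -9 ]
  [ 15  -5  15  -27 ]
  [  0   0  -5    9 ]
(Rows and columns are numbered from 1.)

Multiply ρ1 by 1/3.
  [  1  -1/3  5/3   -3 ]
  [ 15    -5   15  -27 ]
  [  0     0   -5    9 ]
Subtract 15 times ρ1 from ρ2.
  [ 1  -1/3  5/3  -3 ]
  [ 0     0  -10  18 ]
  [ 0     0   -5   9 ]
Multiply ρ2 by -1/10.
  [ 1  -1/3  5/3    -3 ]
  [ 0     0    1  -9/5 ]
  [ 0     0   -5     9 ]
Add 5 times ρ2 to ρ3.
  [ 1  -1/3  5/3    -3 ]
  [ 0     0    1  -9/5 ]
  [ 0     0    0     0 ]
Subtract 5/3 times ρ2 from ρ1.
  [ 1  -1/3  0     0 ]
  [ 0     0  1  -9/5 ]
  [ 0     0  0     0 ]

0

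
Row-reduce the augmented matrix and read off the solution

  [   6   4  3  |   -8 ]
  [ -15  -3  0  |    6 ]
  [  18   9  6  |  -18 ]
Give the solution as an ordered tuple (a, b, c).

Multiply R1 by 1/6.
Add 15 times R1 to R2.
Subtract 18 times R1 from R3.
Multiply R2 by 1/7.
Add 3 times R2 to R3.
Multiply R3 by 14/3.
Subtract 15/14 times R3 from R2.
Subtract 1/2 times R3 from R1.
Subtract 2/3 times R2 from R1.
Reading off the last column: a = 0, b = -2, c = 0.

(0, -2, 0)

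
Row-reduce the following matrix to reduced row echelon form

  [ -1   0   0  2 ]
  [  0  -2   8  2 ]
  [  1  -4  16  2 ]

[[1, 0, 0, -2], [0, 1, -4, -1], [0, 0, 0, 0]]

R1 → -1·R1
  [ 1   0   0  -2 ]
  [ 0  -2   8   2 ]
  [ 1  -4  16   2 ]
R3 → R3 − R1
  [ 1   0   0  -2 ]
  [ 0  -2   8   2 ]
  [ 0  -4  16   4 ]
R2 → -1/2·R2
  [ 1   0   0  -2 ]
  [ 0   1  -4  -1 ]
  [ 0  -4  16   4 ]
R3 → R3 + 4·R2
  [ 1  0   0  -2 ]
  [ 0  1  -4  -1 ]
  [ 0  0   0   0 ]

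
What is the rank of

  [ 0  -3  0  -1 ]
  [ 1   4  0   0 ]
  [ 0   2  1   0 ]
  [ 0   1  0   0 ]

rank = 4

r1 <=> r2
  [ 1   4  0   0 ]
  [ 0  -3  0  -1 ]
  [ 0   2  1   0 ]
  [ 0   1  0   0 ]
r2 := -1/3·r2
  [ 1  4  0    0 ]
  [ 0  1  0  1/3 ]
  [ 0  2  1    0 ]
  [ 0  1  0    0 ]
r3 := r3 − 2·r2
  [ 1  4  0     0 ]
  [ 0  1  0   1/3 ]
  [ 0  0  1  -2/3 ]
  [ 0  1  0     0 ]
r4 := r4 − r2
  [ 1  4  0     0 ]
  [ 0  1  0   1/3 ]
  [ 0  0  1  -2/3 ]
  [ 0  0  0  -1/3 ]
r4 := -3·r4
  [ 1  4  0     0 ]
  [ 0  1  0   1/3 ]
  [ 0  0  1  -2/3 ]
  [ 0  0  0     1 ]
r3 := r3 + 2/3·r4
  [ 1  4  0    0 ]
  [ 0  1  0  1/3 ]
  [ 0  0  1    0 ]
  [ 0  0  0    1 ]
r2 := r2 − 1/3·r4
  [ 1  4  0  0 ]
  [ 0  1  0  0 ]
  [ 0  0  1  0 ]
  [ 0  0  0  1 ]
r1 := r1 − 4·r2
  [ 1  0  0  0 ]
  [ 0  1  0  0 ]
  [ 0  0  1  0 ]
  [ 0  0  0  1 ]
The reduced form has 4 nonzero rows.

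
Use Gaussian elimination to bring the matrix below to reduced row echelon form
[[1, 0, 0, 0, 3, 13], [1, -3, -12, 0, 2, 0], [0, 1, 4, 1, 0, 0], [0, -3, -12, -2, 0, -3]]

[[1, 0, 0, 0, 0, 1], [0, 1, 4, 0, 0, 3], [0, 0, 0, 1, 0, -3], [0, 0, 0, 0, 1, 4]]

Subtract r1 from r2.
  [ 1   0    0   0   3   13 ]
  [ 0  -3  -12   0  -1  -13 ]
  [ 0   1    4   1   0    0 ]
  [ 0  -3  -12  -2   0   -3 ]
Multiply r2 by -1/3.
  [ 1   0    0   0    3    13 ]
  [ 0   1    4   0  1/3  13/3 ]
  [ 0   1    4   1    0     0 ]
  [ 0  -3  -12  -2    0    -3 ]
Subtract r2 from r3.
  [ 1   0    0   0     3     13 ]
  [ 0   1    4   0   1/3   13/3 ]
  [ 0   0    0   1  -1/3  -13/3 ]
  [ 0  -3  -12  -2     0     -3 ]
Add 3 times r2 to r4.
  [ 1  0  0   0     3     13 ]
  [ 0  1  4   0   1/3   13/3 ]
  [ 0  0  0   1  -1/3  -13/3 ]
  [ 0  0  0  -2     1     10 ]
Add 2 times r3 to r4.
  [ 1  0  0  0     3     13 ]
  [ 0  1  4  0   1/3   13/3 ]
  [ 0  0  0  1  -1/3  -13/3 ]
  [ 0  0  0  0   1/3    4/3 ]
Multiply r4 by 3.
  [ 1  0  0  0     3     13 ]
  [ 0  1  4  0   1/3   13/3 ]
  [ 0  0  0  1  -1/3  -13/3 ]
  [ 0  0  0  0     1      4 ]
Add 1/3 times r4 to r3.
  [ 1  0  0  0    3    13 ]
  [ 0  1  4  0  1/3  13/3 ]
  [ 0  0  0  1    0    -3 ]
  [ 0  0  0  0    1     4 ]
Subtract 1/3 times r4 from r2.
  [ 1  0  0  0  3  13 ]
  [ 0  1  4  0  0   3 ]
  [ 0  0  0  1  0  -3 ]
  [ 0  0  0  0  1   4 ]
Subtract 3 times r4 from r1.
  [ 1  0  0  0  0   1 ]
  [ 0  1  4  0  0   3 ]
  [ 0  0  0  1  0  -3 ]
  [ 0  0  0  0  1   4 ]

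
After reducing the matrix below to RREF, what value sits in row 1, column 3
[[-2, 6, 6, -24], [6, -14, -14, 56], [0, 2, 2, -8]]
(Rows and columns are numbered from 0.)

Multiply R1 by -1/2.
Subtract 6 times R1 from R2.
Multiply R2 by 1/4.
Subtract 2 times R2 from R3.
Add 3 times R2 to R1.

-4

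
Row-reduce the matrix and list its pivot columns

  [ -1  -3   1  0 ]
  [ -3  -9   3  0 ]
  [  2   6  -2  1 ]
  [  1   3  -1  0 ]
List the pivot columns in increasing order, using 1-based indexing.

1, 4

R1 := -1·R1
R2 := R2 + 3·R1
R3 := R3 − 2·R1
R4 := R4 − R1
R2 ↔ R3
Pivot columns are the columns containing a leading 1.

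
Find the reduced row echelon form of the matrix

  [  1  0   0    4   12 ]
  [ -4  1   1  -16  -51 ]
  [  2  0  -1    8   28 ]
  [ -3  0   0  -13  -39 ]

ρ2 ← ρ2 + 4·ρ1
  [  1  0   0    4   12 ]
  [  0  1   1    0   -3 ]
  [  2  0  -1    8   28 ]
  [ -3  0   0  -13  -39 ]
ρ3 ← ρ3 − 2·ρ1
  [  1  0   0    4   12 ]
  [  0  1   1    0   -3 ]
  [  0  0  -1    0    4 ]
  [ -3  0   0  -13  -39 ]
ρ4 ← ρ4 + 3·ρ1
  [ 1  0   0   4  12 ]
  [ 0  1   1   0  -3 ]
  [ 0  0  -1   0   4 ]
  [ 0  0   0  -1  -3 ]
ρ3 ← -1·ρ3
  [ 1  0  0   4  12 ]
  [ 0  1  1   0  -3 ]
  [ 0  0  1   0  -4 ]
  [ 0  0  0  -1  -3 ]
ρ4 ← -1·ρ4
  [ 1  0  0  4  12 ]
  [ 0  1  1  0  -3 ]
  [ 0  0  1  0  -4 ]
  [ 0  0  0  1   3 ]
ρ1 ← ρ1 − 4·ρ4
  [ 1  0  0  0   0 ]
  [ 0  1  1  0  -3 ]
  [ 0  0  1  0  -4 ]
  [ 0  0  0  1   3 ]
ρ2 ← ρ2 − ρ3
  [ 1  0  0  0   0 ]
  [ 0  1  0  0   1 ]
  [ 0  0  1  0  -4 ]
  [ 0  0  0  1   3 ]

[[1, 0, 0, 0, 0], [0, 1, 0, 0, 1], [0, 0, 1, 0, -4], [0, 0, 0, 1, 3]]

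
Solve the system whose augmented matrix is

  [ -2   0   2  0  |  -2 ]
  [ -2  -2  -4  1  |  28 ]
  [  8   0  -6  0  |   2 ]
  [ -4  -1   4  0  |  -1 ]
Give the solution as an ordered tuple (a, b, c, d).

(-2, -3, -3, 6)

R1 ← -1/2·R1
  [  1   0  -1  0  |   1 ]
  [ -2  -2  -4  1  |  28 ]
  [  8   0  -6  0  |   2 ]
  [ -4  -1   4  0  |  -1 ]
R2 ← R2 + 2·R1
  [  1   0  -1  0  |   1 ]
  [  0  -2  -6  1  |  30 ]
  [  8   0  -6  0  |   2 ]
  [ -4  -1   4  0  |  -1 ]
R3 ← R3 − 8·R1
  [  1   0  -1  0  |   1 ]
  [  0  -2  -6  1  |  30 ]
  [  0   0   2  0  |  -6 ]
  [ -4  -1   4  0  |  -1 ]
R4 ← R4 + 4·R1
  [ 1   0  -1  0  |   1 ]
  [ 0  -2  -6  1  |  30 ]
  [ 0   0   2  0  |  -6 ]
  [ 0  -1   0  0  |   3 ]
R2 ← -1/2·R2
  [ 1   0  -1     0  |    1 ]
  [ 0   1   3  -1/2  |  -15 ]
  [ 0   0   2     0  |   -6 ]
  [ 0  -1   0     0  |    3 ]
R4 ← R4 + R2
  [ 1  0  -1     0  |    1 ]
  [ 0  1   3  -1/2  |  -15 ]
  [ 0  0   2     0  |   -6 ]
  [ 0  0   3  -1/2  |  -12 ]
R3 ← 1/2·R3
  [ 1  0  -1     0  |    1 ]
  [ 0  1   3  -1/2  |  -15 ]
  [ 0  0   1     0  |   -3 ]
  [ 0  0   3  -1/2  |  -12 ]
R4 ← R4 − 3·R3
  [ 1  0  -1     0  |    1 ]
  [ 0  1   3  -1/2  |  -15 ]
  [ 0  0   1     0  |   -3 ]
  [ 0  0   0  -1/2  |   -3 ]
R4 ← -2·R4
  [ 1  0  -1     0  |    1 ]
  [ 0  1   3  -1/2  |  -15 ]
  [ 0  0   1     0  |   -3 ]
  [ 0  0   0     1  |    6 ]
R2 ← R2 + 1/2·R4
  [ 1  0  -1  0  |    1 ]
  [ 0  1   3  0  |  -12 ]
  [ 0  0   1  0  |   -3 ]
  [ 0  0   0  1  |    6 ]
R2 ← R2 − 3·R3
  [ 1  0  -1  0  |   1 ]
  [ 0  1   0  0  |  -3 ]
  [ 0  0   1  0  |  -3 ]
  [ 0  0   0  1  |   6 ]
R1 ← R1 + R3
  [ 1  0  0  0  |  -2 ]
  [ 0  1  0  0  |  -3 ]
  [ 0  0  1  0  |  -3 ]
  [ 0  0  0  1  |   6 ]
Reading off the last column: a = -2, b = -3, c = -3, d = 6.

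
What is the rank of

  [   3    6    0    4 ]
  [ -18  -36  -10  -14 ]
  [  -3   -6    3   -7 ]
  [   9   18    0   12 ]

ρ1 -> 1/3·ρ1
  [   1    2    0  4/3 ]
  [ -18  -36  -10  -14 ]
  [  -3   -6    3   -7 ]
  [   9   18    0   12 ]
ρ2 -> ρ2 + 18·ρ1
  [  1   2    0  4/3 ]
  [  0   0  -10   10 ]
  [ -3  -6    3   -7 ]
  [  9  18    0   12 ]
ρ3 -> ρ3 + 3·ρ1
  [ 1   2    0  4/3 ]
  [ 0   0  -10   10 ]
  [ 0   0    3   -3 ]
  [ 9  18    0   12 ]
ρ4 -> ρ4 − 9·ρ1
  [ 1  2    0  4/3 ]
  [ 0  0  -10   10 ]
  [ 0  0    3   -3 ]
  [ 0  0    0    0 ]
ρ2 -> -1/10·ρ2
  [ 1  2  0  4/3 ]
  [ 0  0  1   -1 ]
  [ 0  0  3   -3 ]
  [ 0  0  0    0 ]
ρ3 -> ρ3 − 3·ρ2
  [ 1  2  0  4/3 ]
  [ 0  0  1   -1 ]
  [ 0  0  0    0 ]
  [ 0  0  0    0 ]
The reduced form has 2 nonzero rows.

rank = 2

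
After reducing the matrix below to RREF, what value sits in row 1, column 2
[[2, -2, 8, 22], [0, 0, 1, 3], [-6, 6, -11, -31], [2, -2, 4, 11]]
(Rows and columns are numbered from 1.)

-1

R1 := 1/2·R1
  [  1  -1    4   11 ]
  [  0   0    1    3 ]
  [ -6   6  -11  -31 ]
  [  2  -2    4   11 ]
R3 := R3 + 6·R1
  [ 1  -1   4  11 ]
  [ 0   0   1   3 ]
  [ 0   0  13  35 ]
  [ 2  -2   4  11 ]
R4 := R4 − 2·R1
  [ 1  -1   4   11 ]
  [ 0   0   1    3 ]
  [ 0   0  13   35 ]
  [ 0   0  -4  -11 ]
R3 := R3 − 13·R2
  [ 1  -1   4   11 ]
  [ 0   0   1    3 ]
  [ 0   0   0   -4 ]
  [ 0   0  -4  -11 ]
R4 := R4 + 4·R2
  [ 1  -1  4  11 ]
  [ 0   0  1   3 ]
  [ 0   0  0  -4 ]
  [ 0   0  0   1 ]
R3 := -1/4·R3
  [ 1  -1  4  11 ]
  [ 0   0  1   3 ]
  [ 0   0  0   1 ]
  [ 0   0  0   1 ]
R4 := R4 − R3
  [ 1  -1  4  11 ]
  [ 0   0  1   3 ]
  [ 0   0  0   1 ]
  [ 0   0  0   0 ]
R2 := R2 − 3·R3
  [ 1  -1  4  11 ]
  [ 0   0  1   0 ]
  [ 0   0  0   1 ]
  [ 0   0  0   0 ]
R1 := R1 − 11·R3
  [ 1  -1  4  0 ]
  [ 0   0  1  0 ]
  [ 0   0  0  1 ]
  [ 0   0  0  0 ]
R1 := R1 − 4·R2
  [ 1  -1  0  0 ]
  [ 0   0  1  0 ]
  [ 0   0  0  1 ]
  [ 0   0  0  0 ]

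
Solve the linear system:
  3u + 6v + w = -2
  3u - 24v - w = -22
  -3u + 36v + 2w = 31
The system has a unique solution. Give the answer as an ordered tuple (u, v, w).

Form the augmented matrix and row-reduce:
  [  3    6   1  |   -2 ]
  [  3  -24  -1  |  -22 ]
  [ -3   36   2  |   31 ]
Multiply R1 by 1/3.
  [  1    2  1/3  |  -2/3 ]
  [  3  -24   -1  |   -22 ]
  [ -3   36    2  |    31 ]
Subtract 3 times R1 from R2.
  [  1    2  1/3  |  -2/3 ]
  [  0  -30   -2  |   -20 ]
  [ -3   36    2  |    31 ]
Add 3 times R1 to R3.
  [ 1    2  1/3  |  -2/3 ]
  [ 0  -30   -2  |   -20 ]
  [ 0   42    3  |    29 ]
Multiply R2 by -1/30.
  [ 1   2   1/3  |  -2/3 ]
  [ 0   1  1/15  |   2/3 ]
  [ 0  42     3  |    29 ]
Subtract 42 times R2 from R3.
  [ 1  2   1/3  |  -2/3 ]
  [ 0  1  1/15  |   2/3 ]
  [ 0  0   1/5  |     1 ]
Multiply R3 by 5.
  [ 1  2   1/3  |  -2/3 ]
  [ 0  1  1/15  |   2/3 ]
  [ 0  0     1  |     5 ]
Subtract 1/15 times R3 from R2.
  [ 1  2  1/3  |  -2/3 ]
  [ 0  1    0  |   1/3 ]
  [ 0  0    1  |     5 ]
Subtract 1/3 times R3 from R1.
  [ 1  2  0  |  -7/3 ]
  [ 0  1  0  |   1/3 ]
  [ 0  0  1  |     5 ]
Subtract 2 times R2 from R1.
  [ 1  0  0  |   -3 ]
  [ 0  1  0  |  1/3 ]
  [ 0  0  1  |    5 ]
Reading off the last column: u = -3, v = 1/3, w = 5.

(-3, 1/3, 5)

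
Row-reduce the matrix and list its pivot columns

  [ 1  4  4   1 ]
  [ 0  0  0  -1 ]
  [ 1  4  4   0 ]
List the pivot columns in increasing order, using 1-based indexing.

1, 4

Subtract R1 from R3.
Multiply R2 by -1.
Add R2 to R3.
Subtract R2 from R1.
Pivot columns are the columns containing a leading 1.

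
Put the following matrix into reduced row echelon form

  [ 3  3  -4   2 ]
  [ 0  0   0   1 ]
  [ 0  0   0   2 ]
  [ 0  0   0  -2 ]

[[1, 1, -4/3, 0], [0, 0, 0, 1], [0, 0, 0, 0], [0, 0, 0, 0]]

Multiply ρ1 by 1/3.
  [ 1  1  -4/3  2/3 ]
  [ 0  0     0    1 ]
  [ 0  0     0    2 ]
  [ 0  0     0   -2 ]
Subtract 2 times ρ2 from ρ3.
  [ 1  1  -4/3  2/3 ]
  [ 0  0     0    1 ]
  [ 0  0     0    0 ]
  [ 0  0     0   -2 ]
Add 2 times ρ2 to ρ4.
  [ 1  1  -4/3  2/3 ]
  [ 0  0     0    1 ]
  [ 0  0     0    0 ]
  [ 0  0     0    0 ]
Subtract 2/3 times ρ2 from ρ1.
  [ 1  1  -4/3  0 ]
  [ 0  0     0  1 ]
  [ 0  0     0  0 ]
  [ 0  0     0  0 ]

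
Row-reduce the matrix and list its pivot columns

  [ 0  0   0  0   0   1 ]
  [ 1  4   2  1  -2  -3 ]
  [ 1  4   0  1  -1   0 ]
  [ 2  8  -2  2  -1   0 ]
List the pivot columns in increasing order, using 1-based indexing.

1, 3, 6

ρ1 <=> ρ2
ρ3 ← ρ3 − ρ1
ρ4 ← ρ4 − 2·ρ1
ρ2 <=> ρ3
ρ2 ← -1/2·ρ2
ρ4 ← ρ4 + 6·ρ2
ρ4 ← ρ4 + 3·ρ3
ρ2 ← ρ2 + 3/2·ρ3
ρ1 ← ρ1 + 3·ρ3
ρ1 ← ρ1 − 2·ρ2
Pivot columns are the columns containing a leading 1.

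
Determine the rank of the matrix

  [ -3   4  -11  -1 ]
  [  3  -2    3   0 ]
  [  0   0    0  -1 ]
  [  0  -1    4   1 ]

rank = 3

ρ1 ← -1/3·ρ1
  [ 1  -4/3  11/3  1/3 ]
  [ 3    -2     3    0 ]
  [ 0     0     0   -1 ]
  [ 0    -1     4    1 ]
ρ2 ← ρ2 − 3·ρ1
  [ 1  -4/3  11/3  1/3 ]
  [ 0     2    -8   -1 ]
  [ 0     0     0   -1 ]
  [ 0    -1     4    1 ]
ρ2 ← 1/2·ρ2
  [ 1  -4/3  11/3   1/3 ]
  [ 0     1    -4  -1/2 ]
  [ 0     0     0    -1 ]
  [ 0    -1     4     1 ]
ρ4 ← ρ4 + ρ2
  [ 1  -4/3  11/3   1/3 ]
  [ 0     1    -4  -1/2 ]
  [ 0     0     0    -1 ]
  [ 0     0     0   1/2 ]
ρ3 ← -1·ρ3
  [ 1  -4/3  11/3   1/3 ]
  [ 0     1    -4  -1/2 ]
  [ 0     0     0     1 ]
  [ 0     0     0   1/2 ]
ρ4 ← ρ4 − 1/2·ρ3
  [ 1  -4/3  11/3   1/3 ]
  [ 0     1    -4  -1/2 ]
  [ 0     0     0     1 ]
  [ 0     0     0     0 ]
ρ2 ← ρ2 + 1/2·ρ3
  [ 1  -4/3  11/3  1/3 ]
  [ 0     1    -4    0 ]
  [ 0     0     0    1 ]
  [ 0     0     0    0 ]
ρ1 ← ρ1 − 1/3·ρ3
  [ 1  -4/3  11/3  0 ]
  [ 0     1    -4  0 ]
  [ 0     0     0  1 ]
  [ 0     0     0  0 ]
ρ1 ← ρ1 + 4/3·ρ2
  [ 1  0  -5/3  0 ]
  [ 0  1    -4  0 ]
  [ 0  0     0  1 ]
  [ 0  0     0  0 ]
The reduced form has 3 nonzero rows.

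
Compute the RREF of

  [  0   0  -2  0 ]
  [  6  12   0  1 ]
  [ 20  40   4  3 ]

[[1, 2, 0, 0], [0, 0, 1, 0], [0, 0, 0, 1]]

R1 <=> R2
  [  6  12   0  1 ]
  [  0   0  -2  0 ]
  [ 20  40   4  3 ]
R1 := 1/6·R1
  [  1   2   0  1/6 ]
  [  0   0  -2    0 ]
  [ 20  40   4    3 ]
R3 := R3 − 20·R1
  [ 1  2   0   1/6 ]
  [ 0  0  -2     0 ]
  [ 0  0   4  -1/3 ]
R2 := -1/2·R2
  [ 1  2  0   1/6 ]
  [ 0  0  1     0 ]
  [ 0  0  4  -1/3 ]
R3 := R3 − 4·R2
  [ 1  2  0   1/6 ]
  [ 0  0  1     0 ]
  [ 0  0  0  -1/3 ]
R3 := -3·R3
  [ 1  2  0  1/6 ]
  [ 0  0  1    0 ]
  [ 0  0  0    1 ]
R1 := R1 − 1/6·R3
  [ 1  2  0  0 ]
  [ 0  0  1  0 ]
  [ 0  0  0  1 ]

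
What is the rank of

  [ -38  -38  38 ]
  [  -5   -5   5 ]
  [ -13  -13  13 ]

R1 := -1/38·R1
R2 := R2 + 5·R1
R3 := R3 + 13·R1
The reduced form has 1 nonzero row.

rank = 1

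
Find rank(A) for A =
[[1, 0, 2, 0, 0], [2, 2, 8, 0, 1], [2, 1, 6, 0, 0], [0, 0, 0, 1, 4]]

Subtract 2 times r1 from r2.
  [ 1  0  2  0  0 ]
  [ 0  2  4  0  1 ]
  [ 2  1  6  0  0 ]
  [ 0  0  0  1  4 ]
Subtract 2 times r1 from r3.
  [ 1  0  2  0  0 ]
  [ 0  2  4  0  1 ]
  [ 0  1  2  0  0 ]
  [ 0  0  0  1  4 ]
Multiply r2 by 1/2.
  [ 1  0  2  0    0 ]
  [ 0  1  2  0  1/2 ]
  [ 0  1  2  0    0 ]
  [ 0  0  0  1    4 ]
Subtract r2 from r3.
  [ 1  0  2  0     0 ]
  [ 0  1  2  0   1/2 ]
  [ 0  0  0  0  -1/2 ]
  [ 0  0  0  1     4 ]
Swap r3 and r4.
  [ 1  0  2  0     0 ]
  [ 0  1  2  0   1/2 ]
  [ 0  0  0  1     4 ]
  [ 0  0  0  0  -1/2 ]
Multiply r4 by -2.
  [ 1  0  2  0    0 ]
  [ 0  1  2  0  1/2 ]
  [ 0  0  0  1    4 ]
  [ 0  0  0  0    1 ]
Subtract 4 times r4 from r3.
  [ 1  0  2  0    0 ]
  [ 0  1  2  0  1/2 ]
  [ 0  0  0  1    0 ]
  [ 0  0  0  0    1 ]
Subtract 1/2 times r4 from r2.
  [ 1  0  2  0  0 ]
  [ 0  1  2  0  0 ]
  [ 0  0  0  1  0 ]
  [ 0  0  0  0  1 ]
The reduced form has 4 nonzero rows.

rank = 4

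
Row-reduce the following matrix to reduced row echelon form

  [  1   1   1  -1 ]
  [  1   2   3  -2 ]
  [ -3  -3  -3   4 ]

r2 -> r2 − r1
  [  1   1   1  -1 ]
  [  0   1   2  -1 ]
  [ -3  -3  -3   4 ]
r3 -> r3 + 3·r1
  [ 1  1  1  -1 ]
  [ 0  1  2  -1 ]
  [ 0  0  0   1 ]
r2 -> r2 + r3
  [ 1  1  1  -1 ]
  [ 0  1  2   0 ]
  [ 0  0  0   1 ]
r1 -> r1 + r3
  [ 1  1  1  0 ]
  [ 0  1  2  0 ]
  [ 0  0  0  1 ]
r1 -> r1 − r2
  [ 1  0  -1  0 ]
  [ 0  1   2  0 ]
  [ 0  0   0  1 ]

[[1, 0, -1, 0], [0, 1, 2, 0], [0, 0, 0, 1]]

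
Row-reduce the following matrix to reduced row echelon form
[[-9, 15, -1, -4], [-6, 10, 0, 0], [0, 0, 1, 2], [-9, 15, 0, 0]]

Multiply R1 by -1/9.
  [  1  -5/3  1/9  4/9 ]
  [ -6    10    0    0 ]
  [  0     0    1    2 ]
  [ -9    15    0    0 ]
Add 6 times R1 to R2.
  [  1  -5/3  1/9  4/9 ]
  [  0     0  2/3  8/3 ]
  [  0     0    1    2 ]
  [ -9    15    0    0 ]
Add 9 times R1 to R4.
  [ 1  -5/3  1/9  4/9 ]
  [ 0     0  2/3  8/3 ]
  [ 0     0    1    2 ]
  [ 0     0    1    4 ]
Multiply R2 by 3/2.
  [ 1  -5/3  1/9  4/9 ]
  [ 0     0    1    4 ]
  [ 0     0    1    2 ]
  [ 0     0    1    4 ]
Subtract R2 from R3.
  [ 1  -5/3  1/9  4/9 ]
  [ 0     0    1    4 ]
  [ 0     0    0   -2 ]
  [ 0     0    1    4 ]
Subtract R2 from R4.
  [ 1  -5/3  1/9  4/9 ]
  [ 0     0    1    4 ]
  [ 0     0    0   -2 ]
  [ 0     0    0    0 ]
Multiply R3 by -1/2.
  [ 1  -5/3  1/9  4/9 ]
  [ 0     0    1    4 ]
  [ 0     0    0    1 ]
  [ 0     0    0    0 ]
Subtract 4 times R3 from R2.
  [ 1  -5/3  1/9  4/9 ]
  [ 0     0    1    0 ]
  [ 0     0    0    1 ]
  [ 0     0    0    0 ]
Subtract 4/9 times R3 from R1.
  [ 1  -5/3  1/9  0 ]
  [ 0     0    1  0 ]
  [ 0     0    0  1 ]
  [ 0     0    0  0 ]
Subtract 1/9 times R2 from R1.
  [ 1  -5/3  0  0 ]
  [ 0     0  1  0 ]
  [ 0     0  0  1 ]
  [ 0     0  0  0 ]

[[1, -5/3, 0, 0], [0, 0, 1, 0], [0, 0, 0, 1], [0, 0, 0, 0]]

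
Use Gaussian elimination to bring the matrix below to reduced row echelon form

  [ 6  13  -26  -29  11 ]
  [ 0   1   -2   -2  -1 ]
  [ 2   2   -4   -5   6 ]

R1 := 1/6·R1
  [ 1  13/6  -13/3  -29/6  11/6 ]
  [ 0     1     -2     -2    -1 ]
  [ 2     2     -4     -5     6 ]
R3 := R3 − 2·R1
  [ 1  13/6  -13/3  -29/6  11/6 ]
  [ 0     1     -2     -2    -1 ]
  [ 0  -7/3   14/3   14/3   7/3 ]
R3 := R3 + 7/3·R2
  [ 1  13/6  -13/3  -29/6  11/6 ]
  [ 0     1     -2     -2    -1 ]
  [ 0     0      0      0     0 ]
R1 := R1 − 13/6·R2
  [ 1  0   0  -1/2   4 ]
  [ 0  1  -2    -2  -1 ]
  [ 0  0   0     0   0 ]

[[1, 0, 0, -1/2, 4], [0, 1, -2, -2, -1], [0, 0, 0, 0, 0]]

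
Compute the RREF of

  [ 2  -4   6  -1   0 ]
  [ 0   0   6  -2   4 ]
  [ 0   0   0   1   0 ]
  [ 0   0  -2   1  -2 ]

[[1, -2, 0, 0, 0], [0, 0, 1, 0, 0], [0, 0, 0, 1, 0], [0, 0, 0, 0, 1]]

Multiply ρ1 by 1/2.
  [ 1  -2   3  -1/2   0 ]
  [ 0   0   6    -2   4 ]
  [ 0   0   0     1   0 ]
  [ 0   0  -2     1  -2 ]
Multiply ρ2 by 1/6.
  [ 1  -2   3  -1/2    0 ]
  [ 0   0   1  -1/3  2/3 ]
  [ 0   0   0     1    0 ]
  [ 0   0  -2     1   -2 ]
Add 2 times ρ2 to ρ4.
  [ 1  -2  3  -1/2     0 ]
  [ 0   0  1  -1/3   2/3 ]
  [ 0   0  0     1     0 ]
  [ 0   0  0   1/3  -2/3 ]
Subtract 1/3 times ρ3 from ρ4.
  [ 1  -2  3  -1/2     0 ]
  [ 0   0  1  -1/3   2/3 ]
  [ 0   0  0     1     0 ]
  [ 0   0  0     0  -2/3 ]
Multiply ρ4 by -3/2.
  [ 1  -2  3  -1/2    0 ]
  [ 0   0  1  -1/3  2/3 ]
  [ 0   0  0     1    0 ]
  [ 0   0  0     0    1 ]
Subtract 2/3 times ρ4 from ρ2.
  [ 1  -2  3  -1/2  0 ]
  [ 0   0  1  -1/3  0 ]
  [ 0   0  0     1  0 ]
  [ 0   0  0     0  1 ]
Add 1/3 times ρ3 to ρ2.
  [ 1  -2  3  -1/2  0 ]
  [ 0   0  1     0  0 ]
  [ 0   0  0     1  0 ]
  [ 0   0  0     0  1 ]
Add 1/2 times ρ3 to ρ1.
  [ 1  -2  3  0  0 ]
  [ 0   0  1  0  0 ]
  [ 0   0  0  1  0 ]
  [ 0   0  0  0  1 ]
Subtract 3 times ρ2 from ρ1.
  [ 1  -2  0  0  0 ]
  [ 0   0  1  0  0 ]
  [ 0   0  0  1  0 ]
  [ 0   0  0  0  1 ]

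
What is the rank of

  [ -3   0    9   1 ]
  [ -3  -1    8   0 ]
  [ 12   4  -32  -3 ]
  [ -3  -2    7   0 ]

Multiply R1 by -1/3.
Add 3 times R1 to R2.
Subtract 12 times R1 from R3.
Add 3 times R1 to R4.
Multiply R2 by -1.
Subtract 4 times R2 from R3.
Add 2 times R2 to R4.
Multiply R3 by -1/3.
Subtract R3 from R4.
Subtract R3 from R2.
Add 1/3 times R3 to R1.
The reduced form has 3 nonzero rows.

rank = 3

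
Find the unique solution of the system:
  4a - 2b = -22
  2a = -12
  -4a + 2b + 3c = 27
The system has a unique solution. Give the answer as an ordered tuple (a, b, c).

Form the augmented matrix and row-reduce:
  [  4  -2  0  |  -22 ]
  [  2   0  0  |  -12 ]
  [ -4   2  3  |   27 ]
Multiply ρ1 by 1/4.
  [  1  -1/2  0  |  -11/2 ]
  [  2     0  0  |    -12 ]
  [ -4     2  3  |     27 ]
Subtract 2 times ρ1 from ρ2.
  [  1  -1/2  0  |  -11/2 ]
  [  0     1  0  |     -1 ]
  [ -4     2  3  |     27 ]
Add 4 times ρ1 to ρ3.
  [ 1  -1/2  0  |  -11/2 ]
  [ 0     1  0  |     -1 ]
  [ 0     0  3  |      5 ]
Multiply ρ3 by 1/3.
  [ 1  -1/2  0  |  -11/2 ]
  [ 0     1  0  |     -1 ]
  [ 0     0  1  |    5/3 ]
Add 1/2 times ρ2 to ρ1.
  [ 1  0  0  |   -6 ]
  [ 0  1  0  |   -1 ]
  [ 0  0  1  |  5/3 ]
Reading off the last column: a = -6, b = -1, c = 5/3.

(-6, -1, 5/3)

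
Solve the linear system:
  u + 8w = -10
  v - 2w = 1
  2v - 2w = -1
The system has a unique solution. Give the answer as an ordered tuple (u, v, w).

(2, -2, -3/2)

Form the augmented matrix and row-reduce:
  [ 1  0   8  |  -10 ]
  [ 0  1  -2  |    1 ]
  [ 0  2  -2  |   -1 ]
R3 := R3 − 2·R2
  [ 1  0   8  |  -10 ]
  [ 0  1  -2  |    1 ]
  [ 0  0   2  |   -3 ]
R3 := 1/2·R3
  [ 1  0   8  |   -10 ]
  [ 0  1  -2  |     1 ]
  [ 0  0   1  |  -3/2 ]
R2 := R2 + 2·R3
  [ 1  0  8  |   -10 ]
  [ 0  1  0  |    -2 ]
  [ 0  0  1  |  -3/2 ]
R1 := R1 − 8·R3
  [ 1  0  0  |     2 ]
  [ 0  1  0  |    -2 ]
  [ 0  0  1  |  -3/2 ]
Reading off the last column: u = 2, v = -2, w = -3/2.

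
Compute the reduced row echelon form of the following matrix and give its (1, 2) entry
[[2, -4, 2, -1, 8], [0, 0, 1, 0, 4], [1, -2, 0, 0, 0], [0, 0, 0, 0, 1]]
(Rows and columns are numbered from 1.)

-2

r1 := 1/2·r1
  [ 1  -2  1  -1/2  4 ]
  [ 0   0  1     0  4 ]
  [ 1  -2  0     0  0 ]
  [ 0   0  0     0  1 ]
r3 := r3 − r1
  [ 1  -2   1  -1/2   4 ]
  [ 0   0   1     0   4 ]
  [ 0   0  -1   1/2  -4 ]
  [ 0   0   0     0   1 ]
r3 := r3 + r2
  [ 1  -2  1  -1/2  4 ]
  [ 0   0  1     0  4 ]
  [ 0   0  0   1/2  0 ]
  [ 0   0  0     0  1 ]
r3 := 2·r3
  [ 1  -2  1  -1/2  4 ]
  [ 0   0  1     0  4 ]
  [ 0   0  0     1  0 ]
  [ 0   0  0     0  1 ]
r2 := r2 − 4·r4
  [ 1  -2  1  -1/2  4 ]
  [ 0   0  1     0  0 ]
  [ 0   0  0     1  0 ]
  [ 0   0  0     0  1 ]
r1 := r1 − 4·r4
  [ 1  -2  1  -1/2  0 ]
  [ 0   0  1     0  0 ]
  [ 0   0  0     1  0 ]
  [ 0   0  0     0  1 ]
r1 := r1 + 1/2·r3
  [ 1  -2  1  0  0 ]
  [ 0   0  1  0  0 ]
  [ 0   0  0  1  0 ]
  [ 0   0  0  0  1 ]
r1 := r1 − r2
  [ 1  -2  0  0  0 ]
  [ 0   0  1  0  0 ]
  [ 0   0  0  1  0 ]
  [ 0   0  0  0  1 ]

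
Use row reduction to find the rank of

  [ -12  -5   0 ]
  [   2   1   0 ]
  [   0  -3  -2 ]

ρ1 -> -1/12·ρ1
  [ 1  5/12   0 ]
  [ 2     1   0 ]
  [ 0    -3  -2 ]
ρ2 -> ρ2 − 2·ρ1
  [ 1  5/12   0 ]
  [ 0   1/6   0 ]
  [ 0    -3  -2 ]
ρ2 -> 6·ρ2
  [ 1  5/12   0 ]
  [ 0     1   0 ]
  [ 0    -3  -2 ]
ρ3 -> ρ3 + 3·ρ2
  [ 1  5/12   0 ]
  [ 0     1   0 ]
  [ 0     0  -2 ]
ρ3 -> -1/2·ρ3
  [ 1  5/12  0 ]
  [ 0     1  0 ]
  [ 0     0  1 ]
ρ1 -> ρ1 − 5/12·ρ2
  [ 1  0  0 ]
  [ 0  1  0 ]
  [ 0  0  1 ]
The reduced form has 3 nonzero rows.

rank = 3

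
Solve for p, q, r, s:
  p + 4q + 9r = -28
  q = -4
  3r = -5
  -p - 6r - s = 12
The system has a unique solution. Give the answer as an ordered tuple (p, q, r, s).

(3, -4, -5/3, -5)

Form the augmented matrix and row-reduce:
  [  1  4   9   0  |  -28 ]
  [  0  1   0   0  |   -4 ]
  [  0  0   3   0  |   -5 ]
  [ -1  0  -6  -1  |   12 ]
r4 -> r4 + r1
r4 -> r4 − 4·r2
r3 -> 1/3·r3
r4 -> r4 − 3·r3
r4 -> -1·r4
r1 -> r1 − 9·r3
r1 -> r1 − 4·r2
Reading off the last column: p = 3, q = -4, r = -5/3, s = -5.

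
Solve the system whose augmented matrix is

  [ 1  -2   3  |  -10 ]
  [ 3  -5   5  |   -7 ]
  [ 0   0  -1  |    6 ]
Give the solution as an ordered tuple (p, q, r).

Subtract 3 times R1 from R2.
  [ 1  -2   3  |  -10 ]
  [ 0   1  -4  |   23 ]
  [ 0   0  -1  |    6 ]
Multiply R3 by -1.
  [ 1  -2   3  |  -10 ]
  [ 0   1  -4  |   23 ]
  [ 0   0   1  |   -6 ]
Add 4 times R3 to R2.
  [ 1  -2  3  |  -10 ]
  [ 0   1  0  |   -1 ]
  [ 0   0  1  |   -6 ]
Subtract 3 times R3 from R1.
  [ 1  -2  0  |   8 ]
  [ 0   1  0  |  -1 ]
  [ 0   0  1  |  -6 ]
Add 2 times R2 to R1.
  [ 1  0  0  |   6 ]
  [ 0  1  0  |  -1 ]
  [ 0  0  1  |  -6 ]
Reading off the last column: p = 6, q = -1, r = -6.

(6, -1, -6)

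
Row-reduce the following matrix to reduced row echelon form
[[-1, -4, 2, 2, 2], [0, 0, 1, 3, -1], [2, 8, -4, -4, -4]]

[[1, 4, 0, 4, -4], [0, 0, 1, 3, -1], [0, 0, 0, 0, 0]]

Multiply R1 by -1.
Subtract 2 times R1 from R3.
Add 2 times R2 to R1.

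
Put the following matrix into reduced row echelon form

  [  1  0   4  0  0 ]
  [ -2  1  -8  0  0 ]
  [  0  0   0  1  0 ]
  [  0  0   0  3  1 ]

[[1, 0, 4, 0, 0], [0, 1, 0, 0, 0], [0, 0, 0, 1, 0], [0, 0, 0, 0, 1]]

r2 := r2 + 2·r1
  [ 1  0  4  0  0 ]
  [ 0  1  0  0  0 ]
  [ 0  0  0  1  0 ]
  [ 0  0  0  3  1 ]
r4 := r4 − 3·r3
  [ 1  0  4  0  0 ]
  [ 0  1  0  0  0 ]
  [ 0  0  0  1  0 ]
  [ 0  0  0  0  1 ]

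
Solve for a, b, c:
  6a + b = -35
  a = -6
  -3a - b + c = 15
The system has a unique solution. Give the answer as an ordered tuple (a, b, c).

(-6, 1, -2)

Form the augmented matrix and row-reduce:
  [  6   1  0  |  -35 ]
  [  1   0  0  |   -6 ]
  [ -3  -1  1  |   15 ]
Multiply ρ1 by 1/6.
  [  1  1/6  0  |  -35/6 ]
  [  1    0  0  |     -6 ]
  [ -3   -1  1  |     15 ]
Subtract ρ1 from ρ2.
  [  1   1/6  0  |  -35/6 ]
  [  0  -1/6  0  |   -1/6 ]
  [ -3    -1  1  |     15 ]
Add 3 times ρ1 to ρ3.
  [ 1   1/6  0  |  -35/6 ]
  [ 0  -1/6  0  |   -1/6 ]
  [ 0  -1/2  1  |   -5/2 ]
Multiply ρ2 by -6.
  [ 1   1/6  0  |  -35/6 ]
  [ 0     1  0  |      1 ]
  [ 0  -1/2  1  |   -5/2 ]
Add 1/2 times ρ2 to ρ3.
  [ 1  1/6  0  |  -35/6 ]
  [ 0    1  0  |      1 ]
  [ 0    0  1  |     -2 ]
Subtract 1/6 times ρ2 from ρ1.
  [ 1  0  0  |  -6 ]
  [ 0  1  0  |   1 ]
  [ 0  0  1  |  -2 ]
Reading off the last column: a = -6, b = 1, c = -2.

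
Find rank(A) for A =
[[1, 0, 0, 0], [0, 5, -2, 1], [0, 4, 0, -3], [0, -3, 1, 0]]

rank = 4

R2 := 1/5·R2
  [ 1   0     0    0 ]
  [ 0   1  -2/5  1/5 ]
  [ 0   4     0   -3 ]
  [ 0  -3     1    0 ]
R3 := R3 − 4·R2
  [ 1   0     0      0 ]
  [ 0   1  -2/5    1/5 ]
  [ 0   0   8/5  -19/5 ]
  [ 0  -3     1      0 ]
R4 := R4 + 3·R2
  [ 1  0     0      0 ]
  [ 0  1  -2/5    1/5 ]
  [ 0  0   8/5  -19/5 ]
  [ 0  0  -1/5    3/5 ]
R3 := 5/8·R3
  [ 1  0     0      0 ]
  [ 0  1  -2/5    1/5 ]
  [ 0  0     1  -19/8 ]
  [ 0  0  -1/5    3/5 ]
R4 := R4 + 1/5·R3
  [ 1  0     0      0 ]
  [ 0  1  -2/5    1/5 ]
  [ 0  0     1  -19/8 ]
  [ 0  0     0    1/8 ]
R4 := 8·R4
  [ 1  0     0      0 ]
  [ 0  1  -2/5    1/5 ]
  [ 0  0     1  -19/8 ]
  [ 0  0     0      1 ]
R3 := R3 + 19/8·R4
  [ 1  0     0    0 ]
  [ 0  1  -2/5  1/5 ]
  [ 0  0     1    0 ]
  [ 0  0     0    1 ]
R2 := R2 − 1/5·R4
  [ 1  0     0  0 ]
  [ 0  1  -2/5  0 ]
  [ 0  0     1  0 ]
  [ 0  0     0  1 ]
R2 := R2 + 2/5·R3
  [ 1  0  0  0 ]
  [ 0  1  0  0 ]
  [ 0  0  1  0 ]
  [ 0  0  0  1 ]
The reduced form has 4 nonzero rows.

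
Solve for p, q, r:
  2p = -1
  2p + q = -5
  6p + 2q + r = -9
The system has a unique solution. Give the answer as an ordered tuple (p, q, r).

Form the augmented matrix and row-reduce:
  [ 2  0  0  |  -1 ]
  [ 2  1  0  |  -5 ]
  [ 6  2  1  |  -9 ]
R1 → 1/2·R1
  [ 1  0  0  |  -1/2 ]
  [ 2  1  0  |    -5 ]
  [ 6  2  1  |    -9 ]
R2 → R2 − 2·R1
  [ 1  0  0  |  -1/2 ]
  [ 0  1  0  |    -4 ]
  [ 6  2  1  |    -9 ]
R3 → R3 − 6·R1
  [ 1  0  0  |  -1/2 ]
  [ 0  1  0  |    -4 ]
  [ 0  2  1  |    -6 ]
R3 → R3 − 2·R2
  [ 1  0  0  |  -1/2 ]
  [ 0  1  0  |    -4 ]
  [ 0  0  1  |     2 ]
Reading off the last column: p = -1/2, q = -4, r = 2.

(-1/2, -4, 2)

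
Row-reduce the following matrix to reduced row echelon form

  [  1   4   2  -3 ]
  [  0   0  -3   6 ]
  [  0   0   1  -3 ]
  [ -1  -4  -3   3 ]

[[1, 4, 0, 0], [0, 0, 1, 0], [0, 0, 0, 1], [0, 0, 0, 0]]

R4 → R4 + R1
R2 → -1/3·R2
R3 → R3 − R2
R4 → R4 + R2
R3 → -1·R3
R4 → R4 + 2·R3
R2 → R2 + 2·R3
R1 → R1 + 3·R3
R1 → R1 − 2·R2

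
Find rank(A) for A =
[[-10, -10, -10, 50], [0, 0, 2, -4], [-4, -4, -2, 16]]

ρ1 -> -1/10·ρ1
  [  1   1   1  -5 ]
  [  0   0   2  -4 ]
  [ -4  -4  -2  16 ]
ρ3 -> ρ3 + 4·ρ1
  [ 1  1  1  -5 ]
  [ 0  0  2  -4 ]
  [ 0  0  2  -4 ]
ρ2 -> 1/2·ρ2
  [ 1  1  1  -5 ]
  [ 0  0  1  -2 ]
  [ 0  0  2  -4 ]
ρ3 -> ρ3 − 2·ρ2
  [ 1  1  1  -5 ]
  [ 0  0  1  -2 ]
  [ 0  0  0   0 ]
ρ1 -> ρ1 − ρ2
  [ 1  1  0  -3 ]
  [ 0  0  1  -2 ]
  [ 0  0  0   0 ]
The reduced form has 2 nonzero rows.

rank = 2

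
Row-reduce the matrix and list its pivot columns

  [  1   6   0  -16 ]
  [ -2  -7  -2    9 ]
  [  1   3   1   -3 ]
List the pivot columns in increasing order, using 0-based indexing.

Add 2 times ρ1 to ρ2.
  [ 1  6   0  -16 ]
  [ 0  5  -2  -23 ]
  [ 1  3   1   -3 ]
Subtract ρ1 from ρ3.
  [ 1   6   0  -16 ]
  [ 0   5  -2  -23 ]
  [ 0  -3   1   13 ]
Multiply ρ2 by 1/5.
  [ 1   6     0    -16 ]
  [ 0   1  -2/5  -23/5 ]
  [ 0  -3     1     13 ]
Add 3 times ρ2 to ρ3.
  [ 1  6     0    -16 ]
  [ 0  1  -2/5  -23/5 ]
  [ 0  0  -1/5   -4/5 ]
Multiply ρ3 by -5.
  [ 1  6     0    -16 ]
  [ 0  1  -2/5  -23/5 ]
  [ 0  0     1      4 ]
Add 2/5 times ρ3 to ρ2.
  [ 1  6  0  -16 ]
  [ 0  1  0   -3 ]
  [ 0  0  1    4 ]
Subtract 6 times ρ2 from ρ1.
  [ 1  0  0   2 ]
  [ 0  1  0  -3 ]
  [ 0  0  1   4 ]
Pivot columns are the columns containing a leading 1.

0, 1, 2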